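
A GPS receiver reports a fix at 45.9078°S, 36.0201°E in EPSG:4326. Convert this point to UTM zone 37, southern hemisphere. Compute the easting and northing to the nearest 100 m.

E 268900 m, N 4911900 m

Zone 37 central meridian λ₀ = 6×37 − 183 = 39°; Δλ = -2.9799°.
Transverse Mercator on WGS84 with k₀ = 0.9996 gives E = 268879.677 m, N = 4911877.916 m.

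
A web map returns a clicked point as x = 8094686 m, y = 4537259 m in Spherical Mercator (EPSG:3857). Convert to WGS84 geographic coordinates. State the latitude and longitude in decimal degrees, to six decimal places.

R = 6378137 m. λ = x/R = 72.71580154°.
φ = 2·arctan(exp(y/R)) − 90° = 2·arctan(2.03679) − 90° = 37.70090175°.

lat 37.700902°, lon 72.715802°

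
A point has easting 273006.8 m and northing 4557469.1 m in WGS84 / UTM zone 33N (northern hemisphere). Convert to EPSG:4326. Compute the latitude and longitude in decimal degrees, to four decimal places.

Zone 33N: λ₀ = 15°, k₀ = 0.9996, false easting 500000 m.
Meridian distance M = (N − FN)/k₀ = 4559292.8 m.
Inverse transverse Mercator on WGS84 gives φ = 41.13679994°, λ = 12.29549944°.

lat 41.1368°, lon 12.2955°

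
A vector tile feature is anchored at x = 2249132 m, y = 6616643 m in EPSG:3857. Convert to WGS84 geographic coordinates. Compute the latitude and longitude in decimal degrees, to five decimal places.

R = 6378137 m. λ = x/R = 20.20429652°.
φ = 2·arctan(exp(y/R)) − 90° = 2·arctan(2.82185) − 90° = 50.97370071°.

lat 50.97370°, lon 20.20430°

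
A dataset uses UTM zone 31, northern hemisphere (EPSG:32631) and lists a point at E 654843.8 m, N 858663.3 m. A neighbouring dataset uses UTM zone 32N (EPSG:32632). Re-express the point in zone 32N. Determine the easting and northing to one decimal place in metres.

E -7266.1 m, N 861160.3 m

UTM 31N → geographic: φ = 7.76580042°, λ = 4.40420036°.
UTM 32N (λ₀ = 9°) forward: E = -7266.088 m, N = 861160.332 m.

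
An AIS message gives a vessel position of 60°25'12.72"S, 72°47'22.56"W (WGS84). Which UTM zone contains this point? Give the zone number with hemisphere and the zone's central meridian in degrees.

Zone 18S, central meridian -75°

UTM zone = ⌊(λ + 180)/6⌋ + 1; -72.7896° ∈ [-78°, -72°) → zone 18.
Hemisphere: S (φ < 0).
Central meridian λ₀ = 6×18 − 183 = -75°.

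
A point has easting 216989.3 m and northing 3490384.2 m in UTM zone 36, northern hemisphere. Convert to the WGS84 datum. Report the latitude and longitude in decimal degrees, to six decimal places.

lat 31.513700°, lon 30.020000°

Zone 36N: λ₀ = 33°, k₀ = 0.9996, false easting 500000 m.
Meridian distance M = (N − FN)/k₀ = 3491780.9 m.
Inverse transverse Mercator on WGS84 gives φ = 31.51369991°, λ = 30.02000004°.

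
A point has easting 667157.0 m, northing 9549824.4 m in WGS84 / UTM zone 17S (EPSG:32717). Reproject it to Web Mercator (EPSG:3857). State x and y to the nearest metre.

x -8849254 m, y -453608 m

Unproject from UTM 17S (λ₀ = -81°) → φ = -4.07139992°, λ = -79.49419982°.
Web Mercator (R = 6378137 m): x = -8849253.845 m, y = -453608.070 m.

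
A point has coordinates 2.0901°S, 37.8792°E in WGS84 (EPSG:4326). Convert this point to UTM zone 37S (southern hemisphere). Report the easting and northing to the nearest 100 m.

E 375400 m, N 9768900 m

Zone 37 central meridian λ₀ = 6×37 − 183 = 39°; Δλ = -1.1208°.
Transverse Mercator on WGS84 with k₀ = 0.9996 gives E = 375357.458 m, N = 9768935.655 m.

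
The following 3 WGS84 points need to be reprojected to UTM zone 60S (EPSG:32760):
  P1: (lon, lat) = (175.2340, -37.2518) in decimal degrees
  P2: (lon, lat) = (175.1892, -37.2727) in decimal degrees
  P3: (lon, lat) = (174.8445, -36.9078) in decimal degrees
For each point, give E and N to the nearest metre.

UTM zone 60S: λ₀ = 177°, k₀ = 0.9996.
P1 (-37.2518°, 175.2340°) → (343381.238, 5875732.724) m.
P2 (-37.2727°, 175.1892°) → (339452.159, 5873338.705) m.
P3 (-36.9078°, 174.8445°) → (307968.024, 5913185.791) m.

P1: E 343381 m, N 5875733 m; P2: E 339452 m, N 5873339 m; P3: E 307968 m, N 5913186 m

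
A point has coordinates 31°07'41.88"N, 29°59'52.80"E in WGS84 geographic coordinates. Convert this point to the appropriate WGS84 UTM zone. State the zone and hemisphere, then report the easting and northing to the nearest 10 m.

Longitude 29.9980° lies in the 6° band [24°, 30°), giving zone 35; latitude is north of the equator, so 35N.
Zone 35 central meridian λ₀ = 6×35 − 183 = 27°; Δλ = +2.9980°.
Transverse Mercator on WGS84 with k₀ = 0.9996 gives E = 785884.516 m, N = 3447689.684 m.

Zone 35N: E 785880 m, N 3447690 m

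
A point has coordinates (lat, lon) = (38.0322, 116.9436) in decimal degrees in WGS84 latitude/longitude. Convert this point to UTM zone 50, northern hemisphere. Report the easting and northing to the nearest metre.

E 495050 m, N 4209389 m

Zone 50 central meridian λ₀ = 6×50 − 183 = 117°; Δλ = -0.0564°.
Transverse Mercator on WGS84 with k₀ = 0.9996 gives E = 495050.396 m, N = 4209389.188 m.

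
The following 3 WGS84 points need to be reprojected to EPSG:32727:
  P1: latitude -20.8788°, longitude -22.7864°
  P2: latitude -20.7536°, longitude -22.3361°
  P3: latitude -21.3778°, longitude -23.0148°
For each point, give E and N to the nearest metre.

P1: E 314169 m, N 7690233 m; P2: E 360905 m, N 7704547 m; P3: E 291104 m, N 7634700 m

UTM zone 27S: λ₀ = -21°, k₀ = 0.9996.
P1 (-20.8788°, -22.7864°) → (314169.494, 7690233.114) m.
P2 (-20.7536°, -22.3361°) → (360904.597, 7704546.972) m.
P3 (-21.3778°, -23.0148°) → (291103.847, 7634700.054) m.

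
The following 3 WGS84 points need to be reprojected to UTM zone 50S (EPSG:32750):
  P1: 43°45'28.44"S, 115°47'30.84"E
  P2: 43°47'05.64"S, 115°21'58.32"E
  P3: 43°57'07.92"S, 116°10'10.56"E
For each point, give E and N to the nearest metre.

P1: E 402748 m, N 5154307 m; P2: E 368538 m, N 5150720 m; P3: E 433370 m, N 5133101 m

UTM zone 50S: λ₀ = 117°, k₀ = 0.9996.
P1 (-43.7579°, 115.7919°) → (402748.350, 5154306.943) m.
P2 (-43.7849°, 115.3662°) → (368538.448, 5150720.265) m.
P3 (-43.9522°, 116.1696°) → (433369.902, 5133101.045) m.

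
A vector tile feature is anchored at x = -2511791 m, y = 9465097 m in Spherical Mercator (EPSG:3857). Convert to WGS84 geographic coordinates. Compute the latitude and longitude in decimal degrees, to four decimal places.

lat 64.4505°, lon -22.5638°

R = 6378137 m. λ = x/R = -22.56380246°.
φ = 2·arctan(exp(y/R)) − 90° = 2·arctan(4.41051) − 90° = 64.45050000°.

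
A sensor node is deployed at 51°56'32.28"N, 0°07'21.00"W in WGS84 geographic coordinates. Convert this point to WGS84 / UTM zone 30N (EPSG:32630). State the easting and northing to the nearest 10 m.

E 697780 m, N 5758530 m

Zone 30 central meridian λ₀ = 6×30 − 183 = -3°; Δλ = +2.8775°.
Transverse Mercator on WGS84 with k₀ = 0.9996 gives E = 697775.914 m, N = 5758532.584 m.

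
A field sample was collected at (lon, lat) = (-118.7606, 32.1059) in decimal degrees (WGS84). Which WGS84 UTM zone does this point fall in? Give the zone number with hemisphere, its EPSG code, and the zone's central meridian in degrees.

UTM zone = ⌊(λ + 180)/6⌋ + 1; -118.7606° ∈ [-120°, -114°) → zone 11.
Hemisphere: N (φ ≥ 0).
Central meridian λ₀ = 6×11 − 183 = -117°.
EPSG code: 32611.

Zone 11N (EPSG:32611), central meridian -117°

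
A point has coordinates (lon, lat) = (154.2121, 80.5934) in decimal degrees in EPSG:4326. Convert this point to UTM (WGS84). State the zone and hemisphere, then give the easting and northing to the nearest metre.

Longitude 154.2121° lies in the 6° band [150°, 156°), giving zone 56; latitude is north of the equator, so 56N.
Zone 56 central meridian λ₀ = 6×56 − 183 = 153°; Δλ = +1.2121°.
Transverse Mercator on WGS84 with k₀ = 0.9996 gives E = 522114.749 m, N = 8948050.268 m.

Zone 56N: E 522115 m, N 8948050 m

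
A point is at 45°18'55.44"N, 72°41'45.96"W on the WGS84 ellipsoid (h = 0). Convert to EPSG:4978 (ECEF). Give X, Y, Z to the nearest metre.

X 1336319 m, Y -4289399 m, Z 4512066 m

WGS84: a = 6378137 m, e² = 0.006694380; N(φ) = a/√(1−e²sin²φ) = 6388956.404 m.
X = (N+h)·cosφ·cosλ = 1336319.169 m; Y = (N+h)·cosφ·sinλ = -4289398.529 m; Z = (N(1−e²)+h)·sinφ = 4512065.525 m.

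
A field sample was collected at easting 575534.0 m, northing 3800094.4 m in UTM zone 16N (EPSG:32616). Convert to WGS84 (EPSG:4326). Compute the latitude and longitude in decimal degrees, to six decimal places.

Zone 16N: λ₀ = -87°, k₀ = 0.9996, false easting 500000 m.
Meridian distance M = (N − FN)/k₀ = 3801615.0 m.
Inverse transverse Mercator on WGS84 gives φ = 34.33940022°, λ = -86.17880051°.

lat 34.339400°, lon -86.178801°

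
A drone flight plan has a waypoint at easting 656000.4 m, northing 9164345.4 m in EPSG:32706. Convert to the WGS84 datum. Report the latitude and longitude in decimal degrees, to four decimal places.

Zone 6S: λ₀ = -147°, k₀ = 0.9996, false easting 500000 m, false northing 10000000 m.
Meridian distance M = (N − FN)/k₀ = -835989.0 m.
Inverse transverse Mercator on WGS84 gives φ = -7.55769970°, λ = -145.58599973°.

lat -7.5577°, lon -145.5860°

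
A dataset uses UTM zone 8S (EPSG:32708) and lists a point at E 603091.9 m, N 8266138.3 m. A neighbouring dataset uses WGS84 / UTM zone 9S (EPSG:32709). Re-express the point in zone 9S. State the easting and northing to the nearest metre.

UTM 8S → geographic: φ = -15.68079998°, λ = -134.03799972°.
UTM 9S (λ₀ = -129°) forward: E = -40469.845 m, N = 8259937.970 m.

E -40470 m, N 8259938 m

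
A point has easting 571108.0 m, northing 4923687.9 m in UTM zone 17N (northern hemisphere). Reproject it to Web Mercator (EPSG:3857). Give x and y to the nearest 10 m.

Unproject from UTM 17N (λ₀ = -81°) → φ = 44.46300023°, λ = -80.10610031°.
Web Mercator (R = 6378137 m): x = -8917370.296 m, y = 5537374.351 m.

x -8917370 m, y 5537370 m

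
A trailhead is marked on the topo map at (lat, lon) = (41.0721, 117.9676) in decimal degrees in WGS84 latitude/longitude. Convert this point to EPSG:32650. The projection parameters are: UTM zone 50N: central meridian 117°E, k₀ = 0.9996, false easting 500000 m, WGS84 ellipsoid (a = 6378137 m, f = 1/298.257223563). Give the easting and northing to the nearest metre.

E 581288 m, N 4547212 m

Zone 50 central meridian λ₀ = 6×50 − 183 = 117°; Δλ = +0.9676°.
Transverse Mercator on WGS84 with k₀ = 0.9996 gives E = 581288.436 m, N = 4547211.884 m.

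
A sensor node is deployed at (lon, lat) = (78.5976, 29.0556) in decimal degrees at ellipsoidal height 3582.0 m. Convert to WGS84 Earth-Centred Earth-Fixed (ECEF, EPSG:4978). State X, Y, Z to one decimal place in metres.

WGS84: a = 6378137 m, e² = 0.006694380; N(φ) = a/√(1−e²sin²φ) = 6383178.389 m.
X = (N+h)·cosφ·cosλ = 1103746.055 m; Y = (N+h)·cosφ·sinλ = 5472787.302 m; Z = (N(1−e²)+h)·sinφ = 3081029.216 m.

X 1103746.1 m, Y 5472787.3 m, Z 3081029.2 m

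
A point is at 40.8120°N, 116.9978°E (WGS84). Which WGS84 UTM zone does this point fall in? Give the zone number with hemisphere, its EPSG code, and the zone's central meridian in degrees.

UTM zone = ⌊(λ + 180)/6⌋ + 1; 116.9978° ∈ [114°, 120°) → zone 50.
Hemisphere: N (φ ≥ 0).
Central meridian λ₀ = 6×50 − 183 = 117°.
EPSG code: 32650.

Zone 50N (EPSG:32650), central meridian 117°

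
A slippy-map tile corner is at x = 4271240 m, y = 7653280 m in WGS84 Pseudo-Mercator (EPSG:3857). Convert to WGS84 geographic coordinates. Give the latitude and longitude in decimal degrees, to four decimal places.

R = 6378137 m. λ = x/R = 38.36920174°.
φ = 2·arctan(exp(y/R)) − 90° = 2·arctan(3.31986) − 90° = 56.47360217°.

lat 56.4736°, lon 38.3692°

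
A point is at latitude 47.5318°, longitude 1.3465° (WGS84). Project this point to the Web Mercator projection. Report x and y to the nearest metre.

Web Mercator is spherical with R = a = 6378137 m.
x = R·λ = 6378137 × 0.023500858 = 149891.694 m.
y = R·ln tan(π/4 + φ/2) = 6378137 × 0.945309502 = 6029313.510 m.

x 149892 m, y 6029314 m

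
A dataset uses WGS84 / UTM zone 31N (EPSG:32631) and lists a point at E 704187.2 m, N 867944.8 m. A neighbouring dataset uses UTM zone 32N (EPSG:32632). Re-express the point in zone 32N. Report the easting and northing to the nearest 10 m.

UTM 31N → geographic: φ = 7.84800023°, λ = 4.85189991°.
UTM 32N (λ₀ = 9°) forward: E = 42327.377 m, N = 869759.271 m.

E 42330 m, N 869760 m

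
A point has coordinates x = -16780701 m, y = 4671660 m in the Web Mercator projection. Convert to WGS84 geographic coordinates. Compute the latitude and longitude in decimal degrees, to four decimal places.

lat 38.6500°, lon -150.7436°

R = 6378137 m. λ = x/R = -150.74360187°.
φ = 2·arctan(exp(y/R)) − 90° = 2·arctan(2.08017) − 90° = 38.64999749°.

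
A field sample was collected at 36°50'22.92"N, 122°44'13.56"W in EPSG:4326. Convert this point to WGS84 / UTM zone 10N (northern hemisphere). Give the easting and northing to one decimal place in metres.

Zone 10 central meridian λ₀ = 6×10 − 183 = -123°; Δλ = +0.2629°.
Transverse Mercator on WGS84 with k₀ = 0.9996 gives E = 523440.845 m, N = 4077122.256 m.

E 523440.8 m, N 4077122.3 m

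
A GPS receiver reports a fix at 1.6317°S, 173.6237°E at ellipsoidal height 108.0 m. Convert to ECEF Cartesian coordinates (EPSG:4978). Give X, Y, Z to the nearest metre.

WGS84: a = 6378137 m, e² = 0.006694380; N(φ) = a/√(1−e²sin²φ) = 6378154.310 m.
X = (N+h)·cosφ·cosλ = -6336235.714 m; Y = (N+h)·cosφ·sinλ = 708068.918 m; Z = (N(1−e²)+h)·sinφ = -180403.224 m.

X -6336236 m, Y 708069 m, Z -180403 m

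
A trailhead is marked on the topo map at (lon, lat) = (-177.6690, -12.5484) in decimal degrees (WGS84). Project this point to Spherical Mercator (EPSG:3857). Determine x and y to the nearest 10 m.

Web Mercator is spherical with R = a = 6378137 m.
x = R·λ = 6378137 × -3.100909029 = -19778022.610 m.
y = R·ln tan(π/4 + φ/2) = 6378137 × -0.220783026 = -1408184.386 m.

x -19778020 m, y -1408180 m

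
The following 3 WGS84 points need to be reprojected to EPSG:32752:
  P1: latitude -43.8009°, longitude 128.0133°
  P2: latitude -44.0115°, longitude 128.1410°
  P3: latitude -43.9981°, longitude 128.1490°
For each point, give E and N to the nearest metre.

P1: E 420628 m, N 5149767 m; P2: E 431144 m, N 5126491 m; P3: E 431770 m, N 5127986 m

UTM zone 52S: λ₀ = 129°, k₀ = 0.9996.
P1 (-43.8009°, 128.0133°) → (420627.974, 5149767.301) m.
P2 (-44.0115°, 128.1410°) → (431143.649, 5126491.235) m.
P3 (-43.9981°, 128.1490°) → (431769.562, 5127986.200) m.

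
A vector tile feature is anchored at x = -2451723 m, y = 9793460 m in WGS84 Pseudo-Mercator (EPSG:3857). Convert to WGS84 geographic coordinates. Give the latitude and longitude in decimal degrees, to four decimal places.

lat 65.6935°, lon -22.0242°

R = 6378137 m. λ = x/R = -22.02420243°.
φ = 2·arctan(exp(y/R)) − 90° = 2·arctan(4.64352) − 90° = 65.69350127°.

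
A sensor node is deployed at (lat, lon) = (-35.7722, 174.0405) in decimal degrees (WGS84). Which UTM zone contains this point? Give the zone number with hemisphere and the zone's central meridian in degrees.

UTM zone = ⌊(λ + 180)/6⌋ + 1; 174.0405° ∈ [174°, 180°) → zone 60.
Hemisphere: S (φ < 0).
Central meridian λ₀ = 6×60 − 183 = 177°.

Zone 60S, central meridian 177°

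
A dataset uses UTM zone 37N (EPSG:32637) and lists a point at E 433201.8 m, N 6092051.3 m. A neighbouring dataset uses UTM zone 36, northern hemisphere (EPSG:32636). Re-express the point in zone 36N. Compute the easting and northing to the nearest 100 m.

UTM 37N → geographic: φ = 54.97089973°, λ = 37.95650012°.
UTM 36N (λ₀ = 33°) forward: E = 817154.335 m, N = 6102798.038 m.

E 817200 m, N 6102800 m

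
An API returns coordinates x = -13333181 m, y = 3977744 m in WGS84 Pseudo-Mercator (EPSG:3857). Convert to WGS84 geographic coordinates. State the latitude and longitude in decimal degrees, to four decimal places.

lat 33.6189°, lon -119.7740°

R = 6378137 m. λ = x/R = -119.77400278°.
φ = 2·arctan(exp(y/R)) − 90° = 2·arctan(1.86573) − 90° = 33.61890238°.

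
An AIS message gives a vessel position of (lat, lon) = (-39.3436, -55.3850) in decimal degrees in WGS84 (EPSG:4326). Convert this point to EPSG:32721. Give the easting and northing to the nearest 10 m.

E 639170 m, N 5643850 m

Zone 21 central meridian λ₀ = 6×21 − 183 = -57°; Δλ = +1.6150°.
Transverse Mercator on WGS84 with k₀ = 0.9996 gives E = 639170.448 m, N = 5643848.976 m.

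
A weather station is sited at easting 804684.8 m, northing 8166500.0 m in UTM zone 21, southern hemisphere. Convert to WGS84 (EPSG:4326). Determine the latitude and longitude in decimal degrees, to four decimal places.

Zone 21S: λ₀ = -57°, k₀ = 0.9996, false easting 500000 m, false northing 10000000 m.
Meridian distance M = (N − FN)/k₀ = -1834233.7 m.
Inverse transverse Mercator on WGS84 gives φ = -16.56410030°, λ = -54.14510036°.

lat -16.5641°, lon -54.1451°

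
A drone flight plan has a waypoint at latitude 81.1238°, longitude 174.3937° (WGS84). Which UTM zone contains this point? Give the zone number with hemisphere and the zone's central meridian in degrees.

UTM zone = ⌊(λ + 180)/6⌋ + 1; 174.3937° ∈ [174°, 180°) → zone 60.
Hemisphere: N (φ ≥ 0).
Central meridian λ₀ = 6×60 − 183 = 177°.

Zone 60N, central meridian 177°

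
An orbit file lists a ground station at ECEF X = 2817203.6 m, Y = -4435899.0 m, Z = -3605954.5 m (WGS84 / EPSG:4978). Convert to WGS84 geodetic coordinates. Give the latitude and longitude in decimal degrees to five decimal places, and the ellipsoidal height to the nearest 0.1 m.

lat -34.63800°, lon -57.58070°, h 1859.2 m

λ = atan2(Y, X) = -57.58069971°; p = √(X²+Y²) = 5254886.9 m.
Bowring's method on WGS84 (a = 6378137 m, b = 6356752.314 m) gives φ = -34.63799959°, h = 1859.182 m.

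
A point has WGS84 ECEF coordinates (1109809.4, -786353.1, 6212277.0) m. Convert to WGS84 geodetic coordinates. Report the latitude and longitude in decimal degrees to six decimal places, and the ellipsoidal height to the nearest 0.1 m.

lat 77.730300°, lon -35.319398°, h 1709.1 m

λ = atan2(Y, X) = -35.31939830°; p = √(X²+Y²) = 1360157.4 m.
Bowring's method on WGS84 (a = 6378137 m, b = 6356752.314 m) gives φ = 77.73029982°, h = 1709.146 m.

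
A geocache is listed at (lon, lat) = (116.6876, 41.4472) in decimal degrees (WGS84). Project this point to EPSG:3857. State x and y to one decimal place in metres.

x 12989604.2 m, y 5078529.0 m

Web Mercator is spherical with R = a = 6378137 m.
x = R·λ = 6378137 × 2.036582816 = 12989604.214 m.
y = R·ln tan(π/4 + φ/2) = 6378137 × 0.796240192 = 5078529.026 m.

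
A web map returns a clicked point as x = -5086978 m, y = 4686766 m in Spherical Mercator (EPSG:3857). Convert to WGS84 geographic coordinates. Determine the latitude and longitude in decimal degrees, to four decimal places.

lat 38.7559°, lon -45.6971°

R = 6378137 m. λ = x/R = -45.69710087°.
φ = 2·arctan(exp(y/R)) − 90° = 2·arctan(2.08510) − 90° = 38.75589711°.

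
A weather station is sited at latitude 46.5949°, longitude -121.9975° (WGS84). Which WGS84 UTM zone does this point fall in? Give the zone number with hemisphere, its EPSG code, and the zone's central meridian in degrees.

UTM zone = ⌊(λ + 180)/6⌋ + 1; -121.9975° ∈ [-126°, -120°) → zone 10.
Hemisphere: N (φ ≥ 0).
Central meridian λ₀ = 6×10 − 183 = -123°.
EPSG code: 32610.

Zone 10N (EPSG:32610), central meridian -123°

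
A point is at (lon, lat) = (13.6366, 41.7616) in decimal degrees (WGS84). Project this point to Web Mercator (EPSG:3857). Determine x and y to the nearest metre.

Web Mercator is spherical with R = a = 6378137 m.
x = R·λ = 6378137 × 0.238003569 = 1518019.368 m.
y = R·ln tan(π/4 + φ/2) = 6378137 × 0.803578679 = 5125334.906 m.

x 1518019 m, y 5125335 m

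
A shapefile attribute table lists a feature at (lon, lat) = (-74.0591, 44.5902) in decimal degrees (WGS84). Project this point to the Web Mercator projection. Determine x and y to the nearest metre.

x -8244221 m, y 5557236 m

Web Mercator is spherical with R = a = 6378137 m.
x = R·λ = 6378137 × -1.292575136 = -8244221.301 m.
y = R·ln tan(π/4 + φ/2) = 6378137 × 0.871294539 = 5557235.940 m.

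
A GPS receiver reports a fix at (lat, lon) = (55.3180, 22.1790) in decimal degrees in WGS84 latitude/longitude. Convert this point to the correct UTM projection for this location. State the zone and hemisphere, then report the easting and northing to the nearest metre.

Zone 34N: E 574819 m, N 6130812 m

Longitude 22.1790° lies in the 6° band [18°, 24°), giving zone 34; latitude is north of the equator, so 34N.
Zone 34 central meridian λ₀ = 6×34 − 183 = 21°; Δλ = +1.1790°.
Transverse Mercator on WGS84 with k₀ = 0.9996 gives E = 574819.389 m, N = 6130812.130 m.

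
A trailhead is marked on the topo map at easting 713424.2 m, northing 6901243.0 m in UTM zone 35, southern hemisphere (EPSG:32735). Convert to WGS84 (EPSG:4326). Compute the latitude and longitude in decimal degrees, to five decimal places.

lat -27.99690°, lon 29.17030°

Zone 35S: λ₀ = 27°, k₀ = 0.9996, false easting 500000 m, false northing 10000000 m.
Meridian distance M = (N − FN)/k₀ = -3099997.0 m.
Inverse transverse Mercator on WGS84 gives φ = -27.99689974°, λ = 29.17029971°.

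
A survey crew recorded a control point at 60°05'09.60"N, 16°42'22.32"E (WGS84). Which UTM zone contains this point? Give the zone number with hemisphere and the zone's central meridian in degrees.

Zone 33N, central meridian 15°

UTM zone = ⌊(λ + 180)/6⌋ + 1; 16.7062° ∈ [12°, 18°) → zone 33.
Hemisphere: N (φ ≥ 0).
Central meridian λ₀ = 6×33 − 183 = 15°.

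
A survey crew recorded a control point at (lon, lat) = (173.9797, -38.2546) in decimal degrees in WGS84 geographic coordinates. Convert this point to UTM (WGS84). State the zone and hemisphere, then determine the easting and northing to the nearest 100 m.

Zone 59S: E 760700 m, N 5761700 m

Longitude 173.9797° lies in the 6° band [168°, 174°), giving zone 59; latitude is south of the equator, so 59S.
Zone 59 central meridian λ₀ = 6×59 − 183 = 171°; Δλ = +2.9797°.
Transverse Mercator on WGS84 with k₀ = 0.9996 gives E = 760730.338 m, N = 5761736.128 m.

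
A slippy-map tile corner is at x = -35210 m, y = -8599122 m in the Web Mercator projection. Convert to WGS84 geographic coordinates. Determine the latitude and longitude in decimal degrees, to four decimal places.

R = 6378137 m. λ = x/R = -0.31629681°.
φ = 2·arctan(exp(y/R)) − 90° = 2·arctan(0.25970) − 90° = -60.88350003°.

lat -60.8835°, lon -0.3163°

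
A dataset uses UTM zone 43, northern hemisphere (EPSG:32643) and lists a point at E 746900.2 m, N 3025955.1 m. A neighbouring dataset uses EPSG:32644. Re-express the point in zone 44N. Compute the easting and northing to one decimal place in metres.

UTM 43N → geographic: φ = 27.33450042°, λ = 77.49550030°.
UTM 44N (λ₀ = 81°) forward: E = 153209.189 m, N = 3028359.079 m.

E 153209.2 m, N 3028359.1 m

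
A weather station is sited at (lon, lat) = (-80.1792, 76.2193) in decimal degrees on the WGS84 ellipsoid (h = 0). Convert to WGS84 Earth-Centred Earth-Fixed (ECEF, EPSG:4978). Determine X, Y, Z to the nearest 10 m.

WGS84: a = 6378137 m, e² = 0.006694380; N(φ) = a/√(1−e²sin²φ) = 6398370.329 m.
X = (N+h)·cosφ·cosλ = 259966.998 m; Y = (N+h)·cosφ·sinλ = -1501797.674 m; Z = (N(1−e²)+h)·sinφ = 6172590.364 m.

X 259970 m, Y -1501800 m, Z 6172590 m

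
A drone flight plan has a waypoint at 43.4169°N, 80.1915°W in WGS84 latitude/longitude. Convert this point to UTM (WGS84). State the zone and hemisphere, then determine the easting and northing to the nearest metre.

Zone 17N: E 565452 m, N 4807430 m

Longitude -80.1915° lies in the 6° band [-84°, -78°), giving zone 17; latitude is north of the equator, so 17N.
Zone 17 central meridian λ₀ = 6×17 − 183 = -81°; Δλ = +0.8085°.
Transverse Mercator on WGS84 with k₀ = 0.9996 gives E = 565452.338 m, N = 4807429.931 m.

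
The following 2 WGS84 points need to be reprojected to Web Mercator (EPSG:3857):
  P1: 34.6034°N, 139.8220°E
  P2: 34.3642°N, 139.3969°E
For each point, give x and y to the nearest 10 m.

P1: x 15564910 m, y 4110110 m; P2: x 15517590 m, y 4077810 m

Web Mercator: x = R·λ, y = R·ln tan(π/4+φ/2), R = 6378137 m.
P1 (34.6034°, 139.8220°) → (15564913.842, 4110114.553) m.
P2 (34.3642°, 139.3969°) → (15517591.926, 4077810.656) m.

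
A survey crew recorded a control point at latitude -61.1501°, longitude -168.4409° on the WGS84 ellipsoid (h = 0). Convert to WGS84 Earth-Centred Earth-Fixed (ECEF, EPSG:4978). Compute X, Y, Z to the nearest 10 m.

X -3022910 m, Y -618270 m, Z -5563430 m

WGS84: a = 6378137 m, e² = 0.006694380; N(φ) = a/√(1−e²sin²φ) = 6394578.708 m.
X = (N+h)·cosφ·cosλ = -3022912.643 m; Y = (N+h)·cosφ·sinλ = -618266.381 m; Z = (N(1−e²)+h)·sinφ = -5563432.216 m.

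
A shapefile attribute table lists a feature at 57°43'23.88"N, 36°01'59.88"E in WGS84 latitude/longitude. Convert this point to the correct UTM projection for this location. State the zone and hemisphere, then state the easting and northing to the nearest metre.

Zone 37N: E 323324 m, N 6401774 m

Longitude 36.0333° lies in the 6° band [36°, 42°), giving zone 37; latitude is north of the equator, so 37N.
Zone 37 central meridian λ₀ = 6×37 − 183 = 39°; Δλ = -2.9667°.
Transverse Mercator on WGS84 with k₀ = 0.9996 gives E = 323323.988 m, N = 6401773.570 m.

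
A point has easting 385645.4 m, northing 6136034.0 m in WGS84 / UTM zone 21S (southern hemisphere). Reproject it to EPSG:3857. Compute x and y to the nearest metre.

Unproject from UTM 21S (λ₀ = -57°) → φ = -34.91169991°, λ = -58.25180043°.
Web Mercator (R = 6378137 m): x = -6484560.762 m, y = -4151887.980 m.

x -6484561 m, y -4151888 m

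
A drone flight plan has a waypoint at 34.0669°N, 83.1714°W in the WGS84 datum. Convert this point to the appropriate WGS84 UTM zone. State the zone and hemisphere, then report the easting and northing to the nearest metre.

Longitude -83.1714° lies in the 6° band [-84°, -78°), giving zone 17; latitude is north of the equator, so 17N.
Zone 17 central meridian λ₀ = 6×17 − 183 = -81°; Δλ = -2.1714°.
Transverse Mercator on WGS84 with k₀ = 0.9996 gives E = 299615.243 m, N = 3771701.352 m.

Zone 17N: E 299615 m, N 3771701 m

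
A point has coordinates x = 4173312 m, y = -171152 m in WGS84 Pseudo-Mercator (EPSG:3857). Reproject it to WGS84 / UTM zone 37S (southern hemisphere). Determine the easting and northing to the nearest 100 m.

E 332000 m, N 9830000 m

Web Mercator inverse (R = 6378137 m) → φ = -1.53730009°, λ = 37.48949955°.
UTM 37S forward: E = 331959.641 m, N = 9830022.306 m.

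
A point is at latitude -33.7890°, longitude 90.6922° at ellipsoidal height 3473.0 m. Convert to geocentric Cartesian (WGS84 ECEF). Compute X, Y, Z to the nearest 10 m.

X -64140 m, Y 5308810 m, Z -3528950 m

WGS84: a = 6378137 m, e² = 0.006694380; N(φ) = a/√(1−e²sin²φ) = 6384750.196 m.
X = (N+h)·cosφ·cosλ = -64139.740 m; Y = (N+h)·cosφ·sinλ = 5308808.987 m; Z = (N(1−e²)+h)·sinφ = -3528950.991 m.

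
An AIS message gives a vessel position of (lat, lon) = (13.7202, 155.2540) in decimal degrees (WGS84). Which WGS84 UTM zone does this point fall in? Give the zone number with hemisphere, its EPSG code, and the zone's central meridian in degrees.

UTM zone = ⌊(λ + 180)/6⌋ + 1; 155.2540° ∈ [150°, 156°) → zone 56.
Hemisphere: N (φ ≥ 0).
Central meridian λ₀ = 6×56 − 183 = 153°.
EPSG code: 32656.

Zone 56N (EPSG:32656), central meridian 153°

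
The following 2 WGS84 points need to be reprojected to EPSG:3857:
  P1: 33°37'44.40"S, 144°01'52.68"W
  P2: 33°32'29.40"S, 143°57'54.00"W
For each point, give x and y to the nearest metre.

P1: x -16033491 m, y -3979094 m; P2: x -16026110 m, y -3967402 m

Web Mercator: x = R·λ, y = R·ln tan(π/4+φ/2), R = 6378137 m.
P1 (-33.6290°, -144.0313°) → (-16033490.974, -3979093.916) m.
P2 (-33.5415°, -143.9650°) → (-16026110.492, -3967401.584) m.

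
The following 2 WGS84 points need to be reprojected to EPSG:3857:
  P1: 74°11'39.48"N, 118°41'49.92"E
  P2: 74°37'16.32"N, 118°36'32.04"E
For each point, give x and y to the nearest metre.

Web Mercator: x = R·λ, y = R·ln tan(π/4+φ/2), R = 6378137 m.
P1 (74.1943°, 118.6972°) → (13213311.863, 12594483.481) m.
P2 (74.6212°, 118.6089°) → (13203482.352, 12771295.512) m.

P1: x 13213312 m, y 12594483 m; P2: x 13203482 m, y 12771296 m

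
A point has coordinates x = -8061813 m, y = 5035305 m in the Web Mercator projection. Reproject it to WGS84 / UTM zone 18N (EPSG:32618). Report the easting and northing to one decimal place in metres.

Web Mercator inverse (R = 6378137 m) → φ = 41.15549997°, λ = -72.42049836°.
UTM 18N forward: E = 716439.301 m, N = 4559226.807 m.

E 716439.3 m, N 4559226.8 m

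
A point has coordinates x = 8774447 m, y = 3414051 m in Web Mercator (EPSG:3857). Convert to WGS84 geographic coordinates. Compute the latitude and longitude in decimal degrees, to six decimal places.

lat 29.301300°, lon 78.822198°

R = 6378137 m. λ = x/R = 78.822198498°.
φ = 2·arctan(exp(y/R)) − 90° = 2·arctan(1.70792) − 90° = 29.30130038°.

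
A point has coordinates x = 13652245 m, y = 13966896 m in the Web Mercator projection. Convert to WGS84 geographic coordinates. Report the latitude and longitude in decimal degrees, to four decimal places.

R = 6378137 m. λ = x/R = 122.64020346°.
φ = 2·arctan(exp(y/R)) − 90° = 2·arctan(8.93350) − 90° = 77.22600020°.

lat 77.2260°, lon 122.6402°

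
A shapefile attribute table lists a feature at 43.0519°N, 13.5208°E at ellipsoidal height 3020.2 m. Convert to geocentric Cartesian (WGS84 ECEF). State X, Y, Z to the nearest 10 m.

WGS84: a = 6378137 m, e² = 0.006694380; N(φ) = a/√(1−e²sin²φ) = 6388109.441 m.
X = (N+h)·cosφ·cosλ = 4540791.335 m; Y = (N+h)·cosφ·sinλ = 1091891.150 m; Z = (N(1−e²)+h)·sinφ = 4333778.544 m.

X 4540790 m, Y 1091890 m, Z 4333780 m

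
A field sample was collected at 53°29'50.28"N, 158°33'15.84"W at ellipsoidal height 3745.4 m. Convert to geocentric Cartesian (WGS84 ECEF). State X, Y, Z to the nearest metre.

X -3541155 m, Y -1391016 m, Z 5106669 m

WGS84: a = 6378137 m, e² = 0.006694380; N(φ) = a/√(1−e²sin²φ) = 6391976.267 m.
X = (N+h)·cosφ·cosλ = -3541154.800 m; Y = (N+h)·cosφ·sinλ = -1391015.546 m; Z = (N(1−e²)+h)·sinφ = 5106669.369 m.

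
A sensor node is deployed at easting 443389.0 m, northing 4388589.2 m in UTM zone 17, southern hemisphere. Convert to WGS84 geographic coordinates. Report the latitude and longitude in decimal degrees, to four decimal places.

Zone 17S: λ₀ = -81°, k₀ = 0.9996, false easting 500000 m, false northing 10000000 m.
Meridian distance M = (N − FN)/k₀ = -5613656.3 m.
Inverse transverse Mercator on WGS84 gives φ = -50.65179969°, λ = -81.80080015°.

lat -50.6518°, lon -81.8008°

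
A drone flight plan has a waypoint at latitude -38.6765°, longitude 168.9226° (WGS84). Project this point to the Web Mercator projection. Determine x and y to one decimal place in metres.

x 18804377.8 m, y -4675438.3 m

Web Mercator is spherical with R = a = 6378137 m.
x = R·λ = 6378137 × 2.948255551 = 18804377.815 m.
y = R·ln tan(π/4 + φ/2) = 6378137 × -0.733041379 = -4675438.340 m.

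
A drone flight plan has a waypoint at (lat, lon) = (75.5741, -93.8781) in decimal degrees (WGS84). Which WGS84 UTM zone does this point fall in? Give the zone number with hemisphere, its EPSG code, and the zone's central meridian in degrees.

Zone 15N (EPSG:32615), central meridian -93°

UTM zone = ⌊(λ + 180)/6⌋ + 1; -93.8781° ∈ [-96°, -90°) → zone 15.
Hemisphere: N (φ ≥ 0).
Central meridian λ₀ = 6×15 − 183 = -93°.
EPSG code: 32615.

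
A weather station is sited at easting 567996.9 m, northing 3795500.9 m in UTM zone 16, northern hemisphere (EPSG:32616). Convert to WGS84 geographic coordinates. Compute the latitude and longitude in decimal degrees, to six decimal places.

Zone 16N: λ₀ = -87°, k₀ = 0.9996, false easting 500000 m.
Meridian distance M = (N − FN)/k₀ = 3797019.7 m.
Inverse transverse Mercator on WGS84 gives φ = 34.29849956°, λ = -86.26110002°.

lat 34.298500°, lon -86.261100°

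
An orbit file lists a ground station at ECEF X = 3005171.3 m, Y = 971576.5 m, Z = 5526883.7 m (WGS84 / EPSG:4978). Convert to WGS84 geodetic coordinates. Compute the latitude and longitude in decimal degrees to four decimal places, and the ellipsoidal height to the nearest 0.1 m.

lat 60.4197°, lon 17.9161°, h 3650.2 m

λ = atan2(Y, X) = 17.91609983°; p = √(X²+Y²) = 3158324.8 m.
Bowring's method on WGS84 (a = 6378137 m, b = 6356752.314 m) gives φ = 60.41970025°, h = 3650.221 m.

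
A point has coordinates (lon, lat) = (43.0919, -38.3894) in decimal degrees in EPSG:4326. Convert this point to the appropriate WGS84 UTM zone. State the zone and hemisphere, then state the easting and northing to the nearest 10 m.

Zone 38S: E 333360 m, N 5749260 m

Longitude 43.0919° lies in the 6° band [42°, 48°), giving zone 38; latitude is south of the equator, so 38S.
Zone 38 central meridian λ₀ = 6×38 − 183 = 45°; Δλ = -1.9081°.
Transverse Mercator on WGS84 with k₀ = 0.9996 gives E = 333356.508 m, N = 5749255.268 m.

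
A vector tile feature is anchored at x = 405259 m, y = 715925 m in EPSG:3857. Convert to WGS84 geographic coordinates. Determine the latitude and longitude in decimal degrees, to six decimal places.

R = 6378137 m. λ = x/R = 3.64050354°.
φ = 2·arctan(exp(y/R)) − 90° = 2·arctan(1.11879) − 90° = 6.41780115°.

lat 6.417801°, lon 3.640504°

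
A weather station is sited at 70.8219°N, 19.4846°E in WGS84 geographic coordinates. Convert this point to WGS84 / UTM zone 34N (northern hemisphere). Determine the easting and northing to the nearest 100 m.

E 444400 m, N 7858200 m

Zone 34 central meridian λ₀ = 6×34 − 183 = 21°; Δλ = -1.5154°.
Transverse Mercator on WGS84 with k₀ = 0.9996 gives E = 444444.307 m, N = 7858227.470 m.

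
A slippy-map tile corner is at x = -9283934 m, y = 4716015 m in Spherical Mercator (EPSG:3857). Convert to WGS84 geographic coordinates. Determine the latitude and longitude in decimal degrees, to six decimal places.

R = 6378137 m. λ = x/R = -83.39899809°.
φ = 2·arctan(exp(y/R)) − 90° = 2·arctan(2.09469) − 90° = 38.96049920°.

lat 38.960499°, lon -83.398998°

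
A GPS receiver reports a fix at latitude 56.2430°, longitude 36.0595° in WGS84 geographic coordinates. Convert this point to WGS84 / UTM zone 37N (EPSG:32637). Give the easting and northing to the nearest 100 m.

Zone 37 central meridian λ₀ = 6×37 − 183 = 39°; Δλ = -2.9405°.
Transverse Mercator on WGS84 with k₀ = 0.9996 gives E = 317790.387 m, N = 6237014.074 m.

E 317800 m, N 6237000 m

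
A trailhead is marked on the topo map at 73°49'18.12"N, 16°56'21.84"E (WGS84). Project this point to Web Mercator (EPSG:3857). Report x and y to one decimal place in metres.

Web Mercator is spherical with R = a = 6378137 m.
x = R·λ = 6378137 × 0.295648303 = 1885685.382 m.
y = R·ln tan(π/4 + φ/2) = 6378137 × 1.951028085 = 12443924.414 m.

x 1885685.4 m, y 12443924.4 m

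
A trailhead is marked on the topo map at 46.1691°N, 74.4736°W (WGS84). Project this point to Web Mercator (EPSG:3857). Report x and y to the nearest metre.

x -8290363 m, y 5807489 m

Web Mercator is spherical with R = a = 6378137 m.
x = R·λ = 6378137 × -1.299809526 = -8290363.230 m.
y = R·ln tan(π/4 + φ/2) = 6378137 × 0.910530637 = 5807489.147 m.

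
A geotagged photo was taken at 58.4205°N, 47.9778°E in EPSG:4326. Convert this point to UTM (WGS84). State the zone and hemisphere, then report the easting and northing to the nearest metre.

Longitude 47.9778° lies in the 6° band [42°, 48°), giving zone 38; latitude is north of the equator, so 38N.
Zone 38 central meridian λ₀ = 6×38 − 183 = 45°; Δλ = +2.9778°.
Transverse Mercator on WGS84 with k₀ = 0.9996 gives E = 673911.873 m, N = 6479378.691 m.

Zone 38N: E 673912 m, N 6479379 m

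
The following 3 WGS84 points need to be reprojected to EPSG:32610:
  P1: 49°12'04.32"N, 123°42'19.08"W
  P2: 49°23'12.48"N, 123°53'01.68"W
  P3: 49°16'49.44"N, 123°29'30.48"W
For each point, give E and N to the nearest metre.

UTM zone 10N: λ₀ = -123°, k₀ = 0.9996.
P1 (49.2012°, -123.7053°) → (448620.877, 5450062.019) m.
P2 (49.3868°, -123.8838°) → (435859.076, 5470831.496) m.
P3 (49.2804°, -123.4918°) → (464230.931, 5458743.630) m.

P1: E 448621 m, N 5450062 m; P2: E 435859 m, N 5470831 m; P3: E 464231 m, N 5458744 m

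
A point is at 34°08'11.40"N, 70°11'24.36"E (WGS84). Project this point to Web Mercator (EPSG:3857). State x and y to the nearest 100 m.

Web Mercator is spherical with R = a = 6378137 m.
x = R·λ = 6378137 × 1.225048347 = 7813526.191 m.
y = R·ln tan(π/4 + φ/2) = 6378137 × 0.634534097 = 4047145.401 m.

x 7813500 m, y 4047100 m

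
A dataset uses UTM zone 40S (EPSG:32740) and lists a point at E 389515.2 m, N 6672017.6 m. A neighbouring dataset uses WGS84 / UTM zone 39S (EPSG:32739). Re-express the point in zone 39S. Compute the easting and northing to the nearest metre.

E 968032 m, N 6662621 m

UTM 40S → geographic: φ = -30.07799961°, λ = 55.85359953°.
UTM 39S (λ₀ = 51°) forward: E = 968032.330 m, N = 6662621.315 m.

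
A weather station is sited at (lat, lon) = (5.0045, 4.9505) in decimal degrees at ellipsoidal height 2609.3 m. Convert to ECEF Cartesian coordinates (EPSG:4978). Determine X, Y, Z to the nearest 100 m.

WGS84: a = 6378137 m, e² = 0.006694380; N(φ) = a/√(1−e²sin²φ) = 6378299.466 m.
X = (N+h)·cosφ·cosλ = 6332871.332 m; Y = (N+h)·cosφ·sinλ = 548541.778 m; Z = (N(1−e²)+h)·sinφ = 552907.307 m.

X 6332900 m, Y 548500 m, Z 552900 m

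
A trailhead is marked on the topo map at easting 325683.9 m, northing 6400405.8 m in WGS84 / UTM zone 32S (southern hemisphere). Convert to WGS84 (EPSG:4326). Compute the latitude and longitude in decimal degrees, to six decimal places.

lat -32.520000°, lon 7.144100°

Zone 32S: λ₀ = 9°, k₀ = 0.9996, false easting 500000 m, false northing 10000000 m.
Meridian distance M = (N − FN)/k₀ = -3601034.6 m.
Inverse transverse Mercator on WGS84 gives φ = -32.52000005°, λ = 7.14409972°.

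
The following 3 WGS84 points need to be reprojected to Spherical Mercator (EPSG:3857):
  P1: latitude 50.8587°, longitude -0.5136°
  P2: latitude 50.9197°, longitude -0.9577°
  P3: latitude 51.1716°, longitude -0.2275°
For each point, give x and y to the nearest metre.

P1: x -57174 m, y 6596337 m; P2: x -106611 m, y 6607102 m; P3: x -25325 m, y 6651704 m

Web Mercator: x = R·λ, y = R·ln tan(π/4+φ/2), R = 6378137 m.
P1 (50.8587°, -0.5136°) → (-57173.690, 6596337.346) m.
P2 (50.9197°, -0.9577°) → (-106610.676, 6607101.855) m.
P3 (51.1716°, -0.2275°) → (-25325.184, 6651704.093) m.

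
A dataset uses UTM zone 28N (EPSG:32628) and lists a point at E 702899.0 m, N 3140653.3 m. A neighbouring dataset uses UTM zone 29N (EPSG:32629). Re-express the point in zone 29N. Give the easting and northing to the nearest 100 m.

UTM 28N → geographic: φ = 28.37650019°, λ = -12.92940014°.
UTM 29N (λ₀ = -9°) forward: E = 114835.946 m, N = 3145193.741 m.

E 114800 m, N 3145200 m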